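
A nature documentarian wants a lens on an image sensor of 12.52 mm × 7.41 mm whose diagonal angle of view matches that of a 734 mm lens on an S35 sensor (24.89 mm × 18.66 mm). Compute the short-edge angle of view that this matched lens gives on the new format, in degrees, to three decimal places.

1.237°

Sensor diagonal = √(24.89² + 18.66²) = √967.7077 ≈ 31.1080 mm.
Sensor diagonal = √(12.52² + 7.41²) = √211.6585 ≈ 14.5485 mm.
Equal diagonal AOV ⇒ f₂ = f₁ · 14.5485/31.1080 = 734 × 0.46768 ≈ 343.2747 mm.
Short-edge AOV on the new format = 2·arctan(7.41 / (2 × 343.2747)) = 2·arctan(0.01079) ≈ 1.2368°.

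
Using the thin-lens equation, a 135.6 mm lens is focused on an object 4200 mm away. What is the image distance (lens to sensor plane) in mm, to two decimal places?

1/dᵢ = 1/f − 1/dₒ = 1/135.6 − 1/4200 = 0.0071365 mm⁻¹.
dᵢ = 1/0.0071365 ≈ 140.1240 mm.

140.12 mm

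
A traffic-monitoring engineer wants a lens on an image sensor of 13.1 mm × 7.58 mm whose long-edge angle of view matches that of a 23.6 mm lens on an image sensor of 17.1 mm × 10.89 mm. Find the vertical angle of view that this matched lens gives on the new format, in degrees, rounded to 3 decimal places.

23.679°

Equal long-edge AOV ⇒ f₂ = f₁ · 13.1/17.1 = 23.6 × 0.76608 ≈ 18.0795 mm.
Vertical AOV on the new format = 2·arctan(7.58 / (2 × 18.0795)) = 2·arctan(0.20963) ≈ 23.6789°.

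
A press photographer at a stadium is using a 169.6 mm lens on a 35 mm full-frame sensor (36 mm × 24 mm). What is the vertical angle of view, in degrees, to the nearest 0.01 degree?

8.09°

Angle of view α = 2·arctan(h/2f) with h = 24 mm and f = 169.6 mm.
h/2f = 0.07075; arctan(0.07075) ≈ 4.0472°, so α ≈ 8.0944°.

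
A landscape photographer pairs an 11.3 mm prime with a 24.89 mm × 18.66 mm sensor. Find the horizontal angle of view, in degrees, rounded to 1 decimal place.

95.5°

Angle of view α = 2·arctan(w/2f) with w = 24.89 mm and f = 11.3 mm.
w/2f = 1.10133; arctan(1.10133) ≈ 47.7607°, so α ≈ 95.5214°.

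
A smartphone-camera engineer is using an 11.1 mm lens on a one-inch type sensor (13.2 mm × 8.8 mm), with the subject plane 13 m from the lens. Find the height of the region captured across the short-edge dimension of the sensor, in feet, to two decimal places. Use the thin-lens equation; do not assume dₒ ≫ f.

33.78 ft

dₒ: 13 m = 13000 mm.
Similar triangles through the lens centre give W/dₒ = h/dᵢ; with 1/f = 1/dₒ + 1/dᵢ this gives W = h·(dₒ − f)/f.
W = 8.8 mm × (13000 − 11.1) / 11.1 = 8.8 × 1170.1712 ≈ 10297.506 mm = 10297.506/304.8 ft = 33.7845 ft.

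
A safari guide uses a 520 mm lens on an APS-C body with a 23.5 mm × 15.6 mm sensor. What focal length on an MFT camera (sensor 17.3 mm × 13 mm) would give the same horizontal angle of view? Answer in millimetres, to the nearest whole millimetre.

383 mm

Equal angle of view means equal width/f ratio, so f₂ = f₁ · (width₂/width₁) = 520 × 17.3/23.5.
f₂ = 520 × 0.73617 ≈ 382.809 mm.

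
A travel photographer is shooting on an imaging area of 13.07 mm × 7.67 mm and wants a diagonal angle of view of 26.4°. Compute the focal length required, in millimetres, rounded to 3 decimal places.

Sensor diagonal = √(13.07² + 7.67²) = √229.6538 ≈ 15.1543 mm.
From α = 2·arctan(d/2f) we get f = d / (2·tan(α/2)).
With d = 15.1543 mm and α/2 = 13.2°, tan(α/2) ≈ 0.23455, so f ≈ 15.1543 / 0.46910 ≈ 32.3054 mm.

32.305 mm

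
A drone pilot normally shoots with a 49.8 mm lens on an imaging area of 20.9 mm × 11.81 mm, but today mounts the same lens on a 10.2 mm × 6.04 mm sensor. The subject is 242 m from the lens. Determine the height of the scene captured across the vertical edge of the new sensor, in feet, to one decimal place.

The focal length stays 49.8 mm; the relevant sensor dimension is now h = 6.04 mm. Object distance dₒ = 242 m = 242000 mm.
Thin-lens field height W = h·(dₒ − f)/f = 6.04 × (242000 − 49.8)/49.8 ≈ 29344.964 mm = 29344.964/304.8 ft = 96.2761 ft.

96.3 ft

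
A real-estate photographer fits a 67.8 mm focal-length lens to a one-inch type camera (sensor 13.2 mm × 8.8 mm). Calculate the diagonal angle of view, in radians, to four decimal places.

0.2329 rad

Sensor diagonal = √(13.2² + 8.8²) = √251.6800 ≈ 15.8644 mm.
Angle of view α = 2·arctan(d/2f) with d = 15.8644 mm and f = 67.8 mm.
d/2f = 0.11699; arctan(0.11699) ≈ 0.1165 rad, so α ≈ 0.2329 rad.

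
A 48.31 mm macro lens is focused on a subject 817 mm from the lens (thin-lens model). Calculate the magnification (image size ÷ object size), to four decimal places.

0.0628×

Thin lens: 1/f = 1/dₒ + 1/dᵢ → 1/dᵢ = 1/48.31 − 1/817 = 0.0194757 mm⁻¹, so dᵢ ≈ 51.3461 mm.
Magnification m = dᵢ/dₒ = 51.3461/817 ≈ 0.06285.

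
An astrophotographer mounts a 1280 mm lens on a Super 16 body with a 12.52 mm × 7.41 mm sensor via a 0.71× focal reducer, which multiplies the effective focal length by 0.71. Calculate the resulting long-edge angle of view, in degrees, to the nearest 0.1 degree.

0.8°

Effective focal length f = 1280 × 0.71 = 908.8 mm.
α = 2·arctan(12.52 / (2 × 908.8)) = 2·arctan(0.00689) ≈ 0.7893°.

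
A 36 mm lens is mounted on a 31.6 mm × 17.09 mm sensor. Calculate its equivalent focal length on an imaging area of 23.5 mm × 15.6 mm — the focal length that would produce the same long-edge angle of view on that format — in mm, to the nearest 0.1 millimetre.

26.8 mm

Equal angle of view means equal width/f ratio, so f₂ = f₁ · (width₂/width₁) = 36 × 23.5/31.6.
f₂ = 36 × 0.74367 ≈ 26.772 mm.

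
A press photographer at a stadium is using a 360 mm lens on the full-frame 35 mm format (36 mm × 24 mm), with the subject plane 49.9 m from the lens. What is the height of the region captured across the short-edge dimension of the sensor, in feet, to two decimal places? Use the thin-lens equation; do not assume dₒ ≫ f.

10.84 ft

dₒ: 49.9 m = 49900 mm.
Similar triangles through the lens centre give W/dₒ = h/dᵢ; with 1/f = 1/dₒ + 1/dᵢ this gives W = h·(dₒ − f)/f.
W = 24 mm × (49900 − 360) / 360 = 24 × 137.6111 ≈ 3302.667 mm = 3302.667/304.8 ft = 10.8355 ft.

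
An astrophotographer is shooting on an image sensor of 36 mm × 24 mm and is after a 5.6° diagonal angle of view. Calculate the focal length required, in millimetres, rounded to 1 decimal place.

Sensor diagonal = √(36² + 24²) = √1872.0000 ≈ 43.2666 mm.
From α = 2·arctan(d/2f) we get f = d / (2·tan(α/2)).
With d = 43.2666 mm and α/2 = 2.8°, tan(α/2) ≈ 0.04891, so f ≈ 43.2666 / 0.09782 ≈ 442.3251 mm.

442.3 mm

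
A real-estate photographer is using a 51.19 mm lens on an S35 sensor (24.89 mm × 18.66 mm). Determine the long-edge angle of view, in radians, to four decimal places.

Angle of view α = 2·arctan(w/2f) with w = 24.89 mm and f = 51.19 mm.
w/2f = 0.24311; arctan(0.24311) ≈ 0.2385 rad, so α ≈ 0.4770 rad.

0.4770 rad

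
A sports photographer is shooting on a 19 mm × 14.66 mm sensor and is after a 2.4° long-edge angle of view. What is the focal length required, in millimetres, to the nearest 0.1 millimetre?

From α = 2·arctan(w/2f) we get f = w / (2·tan(α/2)).
With w = 19 mm and α/2 = 1.2°, tan(α/2) ≈ 0.02095, so f ≈ 19 / 0.04189 ≈ 453.5253 mm.

453.5 mm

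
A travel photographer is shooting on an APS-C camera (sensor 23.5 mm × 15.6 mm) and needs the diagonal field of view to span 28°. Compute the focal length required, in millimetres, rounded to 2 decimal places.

Sensor diagonal = √(23.5² + 15.6²) = √795.6100 ≈ 28.2066 mm.
From α = 2·arctan(d/2f) we get f = d / (2·tan(α/2)).
With d = 28.2066 mm and α/2 = 14°, tan(α/2) ≈ 0.24933, so f ≈ 28.2066 / 0.49866 ≈ 56.5652 mm.

56.57 mm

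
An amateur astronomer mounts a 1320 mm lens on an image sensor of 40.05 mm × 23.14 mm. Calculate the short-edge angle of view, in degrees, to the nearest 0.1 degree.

1.0°

Angle of view α = 2·arctan(h/2f) with h = 23.14 mm and f = 1320 mm.
h/2f = 0.00877; arctan(0.00877) ≈ 0.5022°, so α ≈ 1.0044°.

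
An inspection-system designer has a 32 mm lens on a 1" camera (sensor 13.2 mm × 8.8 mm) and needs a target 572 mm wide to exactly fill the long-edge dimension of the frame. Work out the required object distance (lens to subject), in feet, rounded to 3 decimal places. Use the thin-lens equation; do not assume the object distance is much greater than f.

Magnification m = w/W = dᵢ/dₒ; combined with 1/f = 1/dₒ + 1/dᵢ this gives dₒ = f·(1 + W/w).
dₒ = 32 mm × (1 + 572/13.2) = 32 × 44.3333 ≈ 1418.667 mm = 1418.667/304.8 ft = 4.65442 ft.

4.654 ft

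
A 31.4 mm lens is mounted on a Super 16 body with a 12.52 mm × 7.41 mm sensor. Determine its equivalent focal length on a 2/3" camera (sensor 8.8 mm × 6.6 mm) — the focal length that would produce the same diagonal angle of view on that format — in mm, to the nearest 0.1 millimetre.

Sensor diagonal = √(12.52² + 7.41²) = √211.6585 ≈ 14.5485 mm.
Sensor diagonal = √(8.8² + 6.6²) = √121.0000 ≈ 11.0000 mm.
Equal angle of view means equal diagonal/f ratio, so f₂ = f₁ · (diagonal₂/diagonal₁) = 31.4 × 11.0000/14.5485.
f₂ = 31.4 × 0.75609 ≈ 23.741 mm.

23.7 mm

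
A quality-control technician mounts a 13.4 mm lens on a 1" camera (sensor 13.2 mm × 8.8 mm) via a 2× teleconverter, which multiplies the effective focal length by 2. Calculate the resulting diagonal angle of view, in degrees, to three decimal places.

32.975°

Effective focal length f = 13.4 × 2 = 26.8 mm.
Sensor diagonal = √(13.2² + 8.8²) = √251.6800 ≈ 15.8644 mm.
α = 2·arctan(15.864 / (2 × 26.8)) = 2·arctan(0.29598) ≈ 32.9752°.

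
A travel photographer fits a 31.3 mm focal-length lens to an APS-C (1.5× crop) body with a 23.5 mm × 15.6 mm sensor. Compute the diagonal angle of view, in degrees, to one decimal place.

Sensor diagonal = √(23.5² + 15.6²) = √795.6100 ≈ 28.2066 mm.
Angle of view α = 2·arctan(d/2f) with d = 28.2066 mm and f = 31.3 mm.
d/2f = 0.45058; arctan(0.45058) ≈ 24.2556°, so α ≈ 48.5111°.

48.5°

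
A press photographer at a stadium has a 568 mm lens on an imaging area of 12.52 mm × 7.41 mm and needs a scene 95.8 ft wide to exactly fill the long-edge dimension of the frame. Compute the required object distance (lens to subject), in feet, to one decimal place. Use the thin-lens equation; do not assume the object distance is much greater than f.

4348.1 ft

W: 95.8 ft × 304.8 mm/ft = 29199.84 mm.
Magnification m = w/W = dᵢ/dₒ; combined with 1/f = 1/dₒ + 1/dᵢ this gives dₒ = f·(1 + W/w).
dₒ = 568 mm × (1 + 29199.8/12.52) = 568 × 2333.2555 ≈ 1325289.133 mm = 1325289.133/304.8 ft = 4348.06 ft.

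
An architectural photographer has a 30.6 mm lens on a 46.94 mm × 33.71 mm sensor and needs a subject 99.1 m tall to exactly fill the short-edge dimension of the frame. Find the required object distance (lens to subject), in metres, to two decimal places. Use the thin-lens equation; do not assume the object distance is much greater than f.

89.99 m

W: 99.1 m = 99100 mm.
Magnification m = h/W = dᵢ/dₒ; combined with 1/f = 1/dₒ + 1/dᵢ this gives dₒ = f·(1 + W/h).
dₒ = 30.6 mm × (1 + 99100/33.71) = 30.6 × 2940.7805 ≈ 89987.883 mm = 89.9879 m.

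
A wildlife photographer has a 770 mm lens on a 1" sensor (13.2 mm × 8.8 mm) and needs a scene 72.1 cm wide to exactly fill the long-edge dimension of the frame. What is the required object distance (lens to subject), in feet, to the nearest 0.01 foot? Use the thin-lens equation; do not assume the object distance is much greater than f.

W: 72.1 cm = 721 mm.
Magnification m = w/W = dᵢ/dₒ; combined with 1/f = 1/dₒ + 1/dᵢ this gives dₒ = f·(1 + W/w).
dₒ = 770 mm × (1 + 721/13.2) = 770 × 55.6212 ≈ 42828.333 mm = 42828.333/304.8 ft = 140.513 ft.

140.51 ft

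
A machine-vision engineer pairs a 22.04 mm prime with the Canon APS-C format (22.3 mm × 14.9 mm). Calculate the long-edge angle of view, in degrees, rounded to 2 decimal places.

Angle of view α = 2·arctan(w/2f) with w = 22.3 mm and f = 22.04 mm.
w/2f = 0.50590; arctan(0.50590) ≈ 26.8348°, so α ≈ 53.6695°.

53.67°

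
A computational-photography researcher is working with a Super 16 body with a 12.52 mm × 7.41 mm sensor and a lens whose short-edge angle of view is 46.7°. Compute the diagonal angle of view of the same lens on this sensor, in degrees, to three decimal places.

80.568°

From the short-edge AOV: f = 7.41 / (2·tan(23.35°)) = 7.41 / 0.86341 ≈ 8.5823 mm.
Sensor diagonal = √(12.52² + 7.41²) = √211.6585 ≈ 14.5485 mm.
Diagonal AOV = 2·arctan(14.5485 / (2 × 8.5823)) = 2·arctan(0.84759) ≈ 80.5684°.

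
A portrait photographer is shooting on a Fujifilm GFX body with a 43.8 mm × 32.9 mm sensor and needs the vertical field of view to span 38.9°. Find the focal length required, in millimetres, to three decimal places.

46.583 mm

From α = 2·arctan(h/2f) we get f = h / (2·tan(α/2)).
With h = 32.9 mm and α/2 = 19.45°, tan(α/2) ≈ 0.35314, so f ≈ 32.9 / 0.70627 ≈ 46.5825 mm.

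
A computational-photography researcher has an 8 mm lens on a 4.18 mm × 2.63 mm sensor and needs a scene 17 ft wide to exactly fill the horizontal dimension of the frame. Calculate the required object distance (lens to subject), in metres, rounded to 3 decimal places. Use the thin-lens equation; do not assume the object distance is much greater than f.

W: 17 ft × 304.8 mm/ft = 5181.60 mm.
Magnification m = w/W = dᵢ/dₒ; combined with 1/f = 1/dₒ + 1/dᵢ this gives dₒ = f·(1 + W/w).
dₒ = 8 mm × (1 + 5181.6/4.18) = 8 × 1240.6172 ≈ 9924.937 mm = 9.92494 m.

9.925 m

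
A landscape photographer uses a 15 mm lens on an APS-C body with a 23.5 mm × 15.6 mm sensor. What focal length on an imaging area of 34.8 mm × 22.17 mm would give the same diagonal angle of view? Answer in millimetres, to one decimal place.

21.9 mm

Sensor diagonal = √(23.5² + 15.6²) = √795.6100 ≈ 28.2066 mm.
Sensor diagonal = √(34.8² + 22.17²) = √1702.5489 ≈ 41.2620 mm.
Equal angle of view means equal diagonal/f ratio, so f₂ = f₁ · (diagonal₂/diagonal₁) = 15 × 41.2620/28.2066.
f₂ = 15 × 1.46285 ≈ 21.943 mm.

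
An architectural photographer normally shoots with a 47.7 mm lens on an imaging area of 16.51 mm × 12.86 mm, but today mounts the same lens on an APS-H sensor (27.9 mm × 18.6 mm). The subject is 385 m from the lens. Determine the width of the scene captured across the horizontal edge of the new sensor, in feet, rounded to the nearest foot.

The focal length stays 47.7 mm; the relevant sensor dimension is now w = 27.9 mm. Object distance dₒ = 385 m = 385000 mm.
Thin-lens field width W = w·(dₒ − f)/f = 27.9 × (385000 − 47.7)/47.7 ≈ 225160.779 mm = 225160.779/304.8 ft = 738.716 ft.

739 ft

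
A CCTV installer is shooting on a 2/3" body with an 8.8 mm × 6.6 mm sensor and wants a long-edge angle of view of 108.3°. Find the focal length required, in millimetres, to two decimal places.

3.18 mm

From α = 2·arctan(w/2f) we get f = w / (2·tan(α/2)).
With w = 8.8 mm and α/2 = 54.15°, tan(α/2) ≈ 1.38399, so f ≈ 8.8 / 2.76797 ≈ 3.1792 mm.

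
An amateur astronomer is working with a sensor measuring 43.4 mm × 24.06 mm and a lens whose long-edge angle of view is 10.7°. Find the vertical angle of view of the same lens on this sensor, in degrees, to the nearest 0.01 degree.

From the long-edge AOV: f = 43.4 / (2·tan(5.35°)) = 43.4 / 0.18729 ≈ 231.7202 mm.
Vertical AOV = 2·arctan(24.06 / (2 × 231.7202)) = 2·arctan(0.05192) ≈ 5.9438°.

5.94°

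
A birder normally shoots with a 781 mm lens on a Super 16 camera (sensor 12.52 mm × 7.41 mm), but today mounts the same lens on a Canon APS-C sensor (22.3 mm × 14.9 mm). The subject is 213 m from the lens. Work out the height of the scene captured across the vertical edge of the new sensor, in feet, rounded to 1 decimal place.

13.3 ft

The focal length stays 781 mm; the relevant sensor dimension is now h = 14.9 mm. Object distance dₒ = 213 m = 213000 mm.
Thin-lens field height W = h·(dₒ − f)/f = 14.9 × (213000 − 781)/781 ≈ 4048.736 mm = 4048.736/304.8 ft = 13.2833 ft.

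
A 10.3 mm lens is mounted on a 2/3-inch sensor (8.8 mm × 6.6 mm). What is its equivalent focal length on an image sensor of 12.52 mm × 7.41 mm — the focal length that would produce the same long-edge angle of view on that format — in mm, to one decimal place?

Equal angle of view means equal width/f ratio, so f₂ = f₁ · (width₂/width₁) = 10.3 × 12.52/8.8.
f₂ = 10.3 × 1.42273 ≈ 14.654 mm.

14.7 mm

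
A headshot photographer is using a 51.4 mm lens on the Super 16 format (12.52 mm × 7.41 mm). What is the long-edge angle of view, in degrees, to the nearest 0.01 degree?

13.89°

Angle of view α = 2·arctan(w/2f) with w = 12.52 mm and f = 51.4 mm.
w/2f = 0.12179; arctan(0.12179) ≈ 6.9438°, so α ≈ 13.8877°.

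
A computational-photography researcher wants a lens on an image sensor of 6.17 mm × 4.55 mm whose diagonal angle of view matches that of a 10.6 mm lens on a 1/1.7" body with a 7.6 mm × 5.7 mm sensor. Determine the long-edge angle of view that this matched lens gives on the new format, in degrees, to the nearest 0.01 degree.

Sensor diagonal = √(7.6² + 5.7²) = √90.2500 ≈ 9.5000 mm.
Sensor diagonal = √(6.17² + 4.55²) = √58.7714 ≈ 7.6663 mm.
Equal diagonal AOV ⇒ f₂ = f₁ · 7.6663/9.5000 = 10.6 × 0.80697 ≈ 8.5539 mm.
Long-edge AOV on the new format = 2·arctan(6.17 / (2 × 8.5539)) = 2·arctan(0.36065) ≈ 39.6640°.

39.66°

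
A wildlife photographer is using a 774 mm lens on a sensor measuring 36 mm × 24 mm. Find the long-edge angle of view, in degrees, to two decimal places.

Angle of view α = 2·arctan(w/2f) with w = 36 mm and f = 774 mm.
w/2f = 0.02326; arctan(0.02326) ≈ 1.3322°, so α ≈ 2.6644°.

2.66°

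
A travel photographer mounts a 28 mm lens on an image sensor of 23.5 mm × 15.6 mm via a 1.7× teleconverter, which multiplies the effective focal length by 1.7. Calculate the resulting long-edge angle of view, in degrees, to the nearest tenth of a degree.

27.7°

Effective focal length f = 28 × 1.7 = 47.6 mm.
α = 2·arctan(23.5 / (2 × 47.6)) = 2·arctan(0.24685) ≈ 27.7324°.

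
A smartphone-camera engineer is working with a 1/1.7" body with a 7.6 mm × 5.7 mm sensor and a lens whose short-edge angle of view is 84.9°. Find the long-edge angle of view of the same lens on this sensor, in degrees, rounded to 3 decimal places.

From the short-edge AOV: f = 5.7 / (2·tan(42.45°)) = 5.7 / 1.82945 ≈ 3.1157 mm.
Long-edge AOV = 2·arctan(7.6 / (2 × 3.1157)) = 2·arctan(1.21964) ≈ 101.3022°.

101.302°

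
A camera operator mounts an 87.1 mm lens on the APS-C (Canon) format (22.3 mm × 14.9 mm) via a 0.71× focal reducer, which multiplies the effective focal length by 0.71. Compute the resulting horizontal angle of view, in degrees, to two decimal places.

20.44°

Effective focal length f = 87.1 × 0.71 = 61.841 mm.
α = 2·arctan(22.3 / (2 × 61.841)) = 2·arctan(0.18030) ≈ 20.4414°.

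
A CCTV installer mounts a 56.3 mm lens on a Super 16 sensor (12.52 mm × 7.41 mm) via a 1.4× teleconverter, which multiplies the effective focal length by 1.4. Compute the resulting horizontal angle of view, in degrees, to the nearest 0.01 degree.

Effective focal length f = 56.3 × 1.4 = 78.82 mm.
α = 2·arctan(12.52 / (2 × 78.82)) = 2·arctan(0.07942) ≈ 9.0820°.

9.08°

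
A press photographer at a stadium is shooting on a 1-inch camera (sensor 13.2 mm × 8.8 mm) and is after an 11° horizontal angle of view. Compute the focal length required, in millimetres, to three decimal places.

68.544 mm

From α = 2·arctan(w/2f) we get f = w / (2·tan(α/2)).
With w = 13.2 mm and α/2 = 5.5°, tan(α/2) ≈ 0.09629, so f ≈ 13.2 / 0.19258 ≈ 68.5436 mm.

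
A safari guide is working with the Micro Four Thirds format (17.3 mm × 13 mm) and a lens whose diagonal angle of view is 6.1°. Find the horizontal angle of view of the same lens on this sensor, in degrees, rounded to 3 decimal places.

Sensor diagonal = √(17.3² + 13²) = √468.2900 ≈ 21.6400 mm.
From the diagonal AOV: f = 21.6400 / (2·tan(3.05°)) = 21.6400 / 0.10657 ≈ 203.0672 mm.
Horizontal AOV = 2·arctan(17.3 / (2 × 203.0672)) = 2·arctan(0.04260) ≈ 4.8783°.

4.878°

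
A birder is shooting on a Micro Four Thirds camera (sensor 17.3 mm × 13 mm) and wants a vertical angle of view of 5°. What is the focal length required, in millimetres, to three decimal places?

From α = 2·arctan(h/2f) we get f = h / (2·tan(α/2)).
With h = 13 mm and α/2 = 2.5°, tan(α/2) ≈ 0.04366, so f ≈ 13 / 0.08732 ≈ 148.8745 mm.

148.874 mm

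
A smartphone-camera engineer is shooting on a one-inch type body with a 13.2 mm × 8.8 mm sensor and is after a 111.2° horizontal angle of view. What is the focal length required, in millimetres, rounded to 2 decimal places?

4.52 mm

From α = 2·arctan(w/2f) we get f = w / (2·tan(α/2)).
With w = 13.2 mm and α/2 = 55.6°, tan(α/2) ≈ 1.46046, so f ≈ 13.2 / 2.92093 ≈ 4.5191 mm.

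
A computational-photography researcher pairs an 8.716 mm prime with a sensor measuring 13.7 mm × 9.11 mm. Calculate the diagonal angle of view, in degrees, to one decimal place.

86.7°

Sensor diagonal = √(13.7² + 9.11²) = √270.6821 ≈ 16.4524 mm.
Angle of view α = 2·arctan(d/2f) with d = 16.4524 mm and f = 8.716 mm.
d/2f = 0.94381; arctan(0.94381) ≈ 43.3441°, so α ≈ 86.6881°.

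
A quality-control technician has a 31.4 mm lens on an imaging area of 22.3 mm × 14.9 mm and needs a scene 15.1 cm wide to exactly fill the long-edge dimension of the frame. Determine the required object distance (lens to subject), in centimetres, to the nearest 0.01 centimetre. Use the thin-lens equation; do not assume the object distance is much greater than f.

W: 15.1 cm = 151 mm.
Magnification m = w/W = dᵢ/dₒ; combined with 1/f = 1/dₒ + 1/dᵢ this gives dₒ = f·(1 + W/w).
dₒ = 31.4 mm × (1 + 151/22.3) = 31.4 × 7.7713 ≈ 244.019 mm = 24.4019 cm.

24.40 cm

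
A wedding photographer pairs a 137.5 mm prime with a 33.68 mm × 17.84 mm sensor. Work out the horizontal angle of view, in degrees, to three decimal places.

Angle of view α = 2·arctan(w/2f) with w = 33.68 mm and f = 137.5 mm.
w/2f = 0.12247; arctan(0.12247) ≈ 6.9824°, so α ≈ 13.9648°.

13.965°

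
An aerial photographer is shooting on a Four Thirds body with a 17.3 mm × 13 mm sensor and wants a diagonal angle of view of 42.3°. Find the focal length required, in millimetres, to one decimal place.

28.0 mm

Sensor diagonal = √(17.3² + 13²) = √468.2900 ≈ 21.6400 mm.
From α = 2·arctan(d/2f) we get f = d / (2·tan(α/2)).
With d = 21.6400 mm and α/2 = 21.15°, tan(α/2) ≈ 0.38687, so f ≈ 21.6400 / 0.77374 ≈ 27.9680 mm.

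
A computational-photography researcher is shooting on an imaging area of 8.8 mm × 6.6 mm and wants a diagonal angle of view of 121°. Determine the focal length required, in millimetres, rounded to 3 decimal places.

3.112 mm

Sensor diagonal = √(8.8² + 6.6²) = √121.0000 ≈ 11.0000 mm.
From α = 2·arctan(d/2f) we get f = d / (2·tan(α/2)).
With d = 11.0000 mm and α/2 = 60.5°, tan(α/2) ≈ 1.76749, so f ≈ 11.0000 / 3.53499 ≈ 3.1118 mm.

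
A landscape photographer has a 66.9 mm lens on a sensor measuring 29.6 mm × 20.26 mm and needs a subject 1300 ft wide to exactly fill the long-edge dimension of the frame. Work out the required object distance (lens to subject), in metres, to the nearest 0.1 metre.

895.6 m

W: 1300 ft × 304.8 mm/ft = 396239.99 mm.
Magnification m = w/W = dᵢ/dₒ; combined with 1/f = 1/dₒ + 1/dᵢ this gives dₒ = f·(1 + W/w).
dₒ = 66.9 mm × (1 + 396240/29.6) = 66.9 × 13387.4861 ≈ 895622.817 mm = 895.623 m.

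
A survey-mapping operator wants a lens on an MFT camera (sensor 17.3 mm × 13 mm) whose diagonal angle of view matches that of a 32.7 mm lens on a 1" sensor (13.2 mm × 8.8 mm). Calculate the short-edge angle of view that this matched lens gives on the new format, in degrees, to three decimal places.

16.582°

Sensor diagonal = √(13.2² + 8.8²) = √251.6800 ≈ 15.8644 mm.
Sensor diagonal = √(17.3² + 13²) = √468.2900 ≈ 21.6400 mm.
Equal diagonal AOV ⇒ f₂ = f₁ · 21.6400/15.8644 = 32.7 × 1.36406 ≈ 44.6047 mm.
Short-edge AOV on the new format = 2·arctan(13 / (2 × 44.6047)) = 2·arctan(0.14572) ≈ 16.5821°.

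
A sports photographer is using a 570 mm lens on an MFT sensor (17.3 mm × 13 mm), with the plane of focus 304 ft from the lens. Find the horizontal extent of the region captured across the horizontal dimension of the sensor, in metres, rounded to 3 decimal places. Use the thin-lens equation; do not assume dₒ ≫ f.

dₒ: 304 ft × 304.8 mm/ft = 92659.20 mm.
Similar triangles through the lens centre give W/dₒ = w/dᵢ; with 1/f = 1/dₒ + 1/dᵢ this gives W = w·(dₒ − f)/f.
W = 17.3 mm × (92659.2 − 570) / 570 = 17.3 × 161.5600 ≈ 2794.988 mm = 2.79499 m.

2.795 m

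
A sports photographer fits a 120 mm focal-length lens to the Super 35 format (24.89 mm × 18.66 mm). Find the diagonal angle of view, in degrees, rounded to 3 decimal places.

Sensor diagonal = √(24.89² + 18.66²) = √967.7077 ≈ 31.1080 mm.
Angle of view α = 2·arctan(d/2f) with d = 31.1080 mm and f = 120 mm.
d/2f = 0.12962; arctan(0.12962) ≈ 7.3853°, so α ≈ 14.7706°.

14.771°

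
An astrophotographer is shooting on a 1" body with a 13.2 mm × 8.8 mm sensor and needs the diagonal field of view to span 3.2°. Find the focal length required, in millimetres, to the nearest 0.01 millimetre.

283.98 mm

Sensor diagonal = √(13.2² + 8.8²) = √251.6800 ≈ 15.8644 mm.
From α = 2·arctan(d/2f) we get f = d / (2·tan(α/2)).
With d = 15.8644 mm and α/2 = 1.6°, tan(α/2) ≈ 0.02793, so f ≈ 15.8644 / 0.05587 ≈ 283.9776 mm.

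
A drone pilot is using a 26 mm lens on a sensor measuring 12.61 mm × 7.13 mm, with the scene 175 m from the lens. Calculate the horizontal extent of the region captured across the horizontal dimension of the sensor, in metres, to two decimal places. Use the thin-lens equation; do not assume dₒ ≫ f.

84.86 m

dₒ: 175 m = 175000 mm.
Similar triangles through the lens centre give W/dₒ = w/dᵢ; with 1/f = 1/dₒ + 1/dᵢ this gives W = w·(dₒ − f)/f.
W = 12.61 mm × (175000 − 26) / 26 = 12.61 × 6729.7692 ≈ 84862.390 mm = 84.8624 m.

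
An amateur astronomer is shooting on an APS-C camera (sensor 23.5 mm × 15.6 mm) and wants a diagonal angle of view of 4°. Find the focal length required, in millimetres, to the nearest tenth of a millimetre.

403.9 mm

Sensor diagonal = √(23.5² + 15.6²) = √795.6100 ≈ 28.2066 mm.
From α = 2·arctan(d/2f) we get f = d / (2·tan(α/2)).
With d = 28.2066 mm and α/2 = 2°, tan(α/2) ≈ 0.03492, so f ≈ 28.2066 / 0.06984 ≈ 403.8651 mm.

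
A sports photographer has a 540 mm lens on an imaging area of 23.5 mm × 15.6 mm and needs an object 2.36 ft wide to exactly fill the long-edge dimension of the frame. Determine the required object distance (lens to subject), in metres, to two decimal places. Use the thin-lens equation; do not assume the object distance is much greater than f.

W: 2.36 ft × 304.8 mm/ft = 719.33 mm.
Magnification m = w/W = dᵢ/dₒ; combined with 1/f = 1/dₒ + 1/dᵢ this gives dₒ = f·(1 + W/w).
dₒ = 540 mm × (1 + 719.328/23.5) = 540 × 31.6097 ≈ 17069.239 mm = 17.0692 m.

17.07 m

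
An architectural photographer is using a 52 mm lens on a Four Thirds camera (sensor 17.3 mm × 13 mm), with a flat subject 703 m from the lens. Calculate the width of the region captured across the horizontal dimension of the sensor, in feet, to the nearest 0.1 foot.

dₒ: 703 m = 703000 mm.
Similar triangles through the lens centre give W/dₒ = w/dᵢ; with 1/f = 1/dₒ + 1/dᵢ this gives W = w·(dₒ − f)/f.
W = 17.3 mm × (703000 − 52) / 52 = 17.3 × 13518.2308 ≈ 233865.392 mm = 233865.392/304.8 ft = 767.275 ft.

767.3 ft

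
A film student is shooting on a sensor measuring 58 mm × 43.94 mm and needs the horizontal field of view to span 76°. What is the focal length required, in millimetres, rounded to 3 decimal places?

From α = 2·arctan(w/2f) we get f = w / (2·tan(α/2)).
With w = 58 mm and α/2 = 38°, tan(α/2) ≈ 0.78129, so f ≈ 58 / 1.56257 ≈ 37.1183 mm.

37.118 mm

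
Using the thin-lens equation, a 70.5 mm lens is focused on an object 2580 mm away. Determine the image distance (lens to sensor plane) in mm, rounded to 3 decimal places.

72.481 mm

1/dᵢ = 1/f − 1/dₒ = 1/70.5 − 1/2580 = 0.0137968 mm⁻¹.
dᵢ = 1/0.0137968 ≈ 72.4806 mm.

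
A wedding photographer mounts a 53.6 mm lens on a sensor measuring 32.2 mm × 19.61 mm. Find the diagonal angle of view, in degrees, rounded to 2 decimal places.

Sensor diagonal = √(32.2² + 19.61²) = √1421.3921 ≈ 37.7014 mm.
Angle of view α = 2·arctan(d/2f) with d = 37.7014 mm and f = 53.6 mm.
d/2f = 0.35169; arctan(0.35169) ≈ 19.3764°, so α ≈ 38.7527°.

38.75°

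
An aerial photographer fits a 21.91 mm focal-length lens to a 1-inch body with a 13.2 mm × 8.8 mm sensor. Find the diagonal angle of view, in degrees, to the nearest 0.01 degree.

39.80°

Sensor diagonal = √(13.2² + 8.8²) = √251.6800 ≈ 15.8644 mm.
Angle of view α = 2·arctan(d/2f) with d = 15.8644 mm and f = 21.91 mm.
d/2f = 0.36204; arctan(0.36204) ≈ 19.9021°, so α ≈ 39.8042°.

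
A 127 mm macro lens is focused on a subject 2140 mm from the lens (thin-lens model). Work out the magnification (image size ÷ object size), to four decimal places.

Thin lens: 1/f = 1/dₒ + 1/dᵢ → 1/dᵢ = 1/127 − 1/2140 = 0.0074067 mm⁻¹, so dᵢ ≈ 135.0124 mm.
Magnification m = dᵢ/dₒ = 135.0124/2140 ≈ 0.06309.

0.0631×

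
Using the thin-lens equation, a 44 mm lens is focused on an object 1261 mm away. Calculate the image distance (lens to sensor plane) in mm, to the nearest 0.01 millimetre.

1/dᵢ = 1/f − 1/dₒ = 1/44 − 1/1261 = 0.0219343 mm⁻¹.
dᵢ = 1/0.0219343 ≈ 45.5908 mm.

45.59 mm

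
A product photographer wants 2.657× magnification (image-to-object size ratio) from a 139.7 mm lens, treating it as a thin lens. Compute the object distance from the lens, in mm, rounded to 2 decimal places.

192.28 mm

With m = dᵢ/dₒ and 1/f = 1/dₒ + 1/dᵢ, substituting dᵢ = m·dₒ gives 1/f = (1 + 1/m)/dₒ, hence dₒ = f·(1 + 1/m).
dₒ = 139.7 × (1 + 1/2.657) = 139.7 × 1.37636 ≈ 192.278 mm.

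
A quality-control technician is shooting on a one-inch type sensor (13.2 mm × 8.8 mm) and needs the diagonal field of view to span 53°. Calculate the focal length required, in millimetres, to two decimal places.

15.91 mm

Sensor diagonal = √(13.2² + 8.8²) = √251.6800 ≈ 15.8644 mm.
From α = 2·arctan(d/2f) we get f = d / (2·tan(α/2)).
With d = 15.8644 mm and α/2 = 26.5°, tan(α/2) ≈ 0.49858, so f ≈ 15.8644 / 0.99716 ≈ 15.9096 mm.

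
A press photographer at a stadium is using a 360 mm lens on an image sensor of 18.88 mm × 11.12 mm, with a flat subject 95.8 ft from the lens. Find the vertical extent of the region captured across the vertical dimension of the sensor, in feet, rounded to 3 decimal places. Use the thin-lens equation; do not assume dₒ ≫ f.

dₒ: 95.8 ft × 304.8 mm/ft = 29199.84 mm.
Similar triangles through the lens centre give W/dₒ = h/dᵢ; with 1/f = 1/dₒ + 1/dᵢ this gives W = h·(dₒ − f)/f.
W = 11.12 mm × (29199.8 − 360) / 360 = 11.12 × 80.1107 ≈ 890.831 mm = 890.831/304.8 ft = 2.92267 ft.

2.923 ft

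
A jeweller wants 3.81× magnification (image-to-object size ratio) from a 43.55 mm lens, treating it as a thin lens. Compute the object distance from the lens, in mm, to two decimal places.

54.98 mm

With m = dᵢ/dₒ and 1/f = 1/dₒ + 1/dᵢ, substituting dᵢ = m·dₒ gives 1/f = (1 + 1/m)/dₒ, hence dₒ = f·(1 + 1/m).
dₒ = 43.55 × (1 + 1/3.81) = 43.55 × 1.26247 ≈ 54.980 mm.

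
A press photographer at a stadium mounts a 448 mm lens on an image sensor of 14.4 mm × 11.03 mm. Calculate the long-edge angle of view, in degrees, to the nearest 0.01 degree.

Angle of view α = 2·arctan(w/2f) with w = 14.4 mm and f = 448 mm.
w/2f = 0.01607; arctan(0.01607) ≈ 0.9207°, so α ≈ 1.8415°.

1.84°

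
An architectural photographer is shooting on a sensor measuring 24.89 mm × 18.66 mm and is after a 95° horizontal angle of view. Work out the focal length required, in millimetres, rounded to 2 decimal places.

From α = 2·arctan(w/2f) we get f = w / (2·tan(α/2)).
With w = 24.89 mm and α/2 = 47.5°, tan(α/2) ≈ 1.09131, so f ≈ 24.89 / 2.18262 ≈ 11.4037 mm.

11.40 mm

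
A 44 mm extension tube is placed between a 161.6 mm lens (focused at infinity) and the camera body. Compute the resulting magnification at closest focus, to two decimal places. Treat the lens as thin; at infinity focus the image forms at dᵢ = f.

0.27×

The tube moves the image plane from f to f + e, so dᵢ = 161.6 + 44 = 205.6 mm. Focus is achieved when 1/f = 1/dₒ + 1/dᵢ, giving dₒ = 1/(1/f − 1/(f+e)).
Magnification m = dᵢ/dₒ = (f+e)·(1/f − 1/(f+e)) = e/f = 44/161.6 ≈ 0.2723.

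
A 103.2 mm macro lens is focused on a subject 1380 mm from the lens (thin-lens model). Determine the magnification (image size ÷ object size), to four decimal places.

0.0808×

Thin lens: 1/f = 1/dₒ + 1/dᵢ → 1/dᵢ = 1/103.2 − 1/1380 = 0.0089653 mm⁻¹, so dᵢ ≈ 111.5414 mm.
Magnification m = dᵢ/dₒ = 111.5414/1380 ≈ 0.08083.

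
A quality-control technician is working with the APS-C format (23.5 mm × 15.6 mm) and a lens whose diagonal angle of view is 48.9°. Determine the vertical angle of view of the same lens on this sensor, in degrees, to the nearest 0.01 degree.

28.23°

Sensor diagonal = √(23.5² + 15.6²) = √795.6100 ≈ 28.2066 mm.
From the diagonal AOV: f = 28.2066 / (2·tan(24.45°)) = 28.2066 / 0.90935 ≈ 31.0185 mm.
Vertical AOV = 2·arctan(15.6 / (2 × 31.0185)) = 2·arctan(0.25146) ≈ 28.2302°.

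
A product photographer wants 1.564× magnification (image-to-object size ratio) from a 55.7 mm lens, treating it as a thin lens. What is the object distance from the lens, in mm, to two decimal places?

91.31 mm

With m = dᵢ/dₒ and 1/f = 1/dₒ + 1/dᵢ, substituting dᵢ = m·dₒ gives 1/f = (1 + 1/m)/dₒ, hence dₒ = f·(1 + 1/m).
dₒ = 55.7 × (1 + 1/1.564) = 55.7 × 1.63939 ≈ 91.314 mm.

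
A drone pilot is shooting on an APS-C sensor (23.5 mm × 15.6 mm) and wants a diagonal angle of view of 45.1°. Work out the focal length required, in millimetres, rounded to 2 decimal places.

Sensor diagonal = √(23.5² + 15.6²) = √795.6100 ≈ 28.2066 mm.
From α = 2·arctan(d/2f) we get f = d / (2·tan(α/2)).
With d = 28.2066 mm and α/2 = 22.55°, tan(α/2) ≈ 0.41524, so f ≈ 28.2066 / 0.83047 ≈ 33.9645 mm.

33.96 mm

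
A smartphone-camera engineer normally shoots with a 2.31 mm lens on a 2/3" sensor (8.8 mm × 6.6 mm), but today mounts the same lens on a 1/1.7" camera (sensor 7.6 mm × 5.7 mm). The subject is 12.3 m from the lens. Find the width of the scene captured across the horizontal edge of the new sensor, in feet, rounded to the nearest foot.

133 ft

The focal length stays 2.31 mm; the relevant sensor dimension is now w = 7.6 mm. Object distance dₒ = 12.3 m = 12300 mm.
Thin-lens field width W = w·(dₒ − f)/f = 7.6 × (12300 − 2.31)/2.31 ≈ 40459.932 mm = 40459.932/304.8 ft = 132.743 ft.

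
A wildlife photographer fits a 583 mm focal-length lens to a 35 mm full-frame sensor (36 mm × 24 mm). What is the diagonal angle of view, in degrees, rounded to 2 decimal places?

Sensor diagonal = √(36² + 24²) = √1872.0000 ≈ 43.2666 mm.
Angle of view α = 2·arctan(d/2f) with d = 43.2666 mm and f = 583 mm.
d/2f = 0.03711; arctan(0.03711) ≈ 2.1251°, so α ≈ 4.2502°.

4.25°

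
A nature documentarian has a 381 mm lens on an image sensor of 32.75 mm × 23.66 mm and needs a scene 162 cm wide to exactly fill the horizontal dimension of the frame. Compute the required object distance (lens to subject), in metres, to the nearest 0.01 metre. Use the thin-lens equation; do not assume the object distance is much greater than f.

19.23 m

W: 162 cm = 1620 mm.
Magnification m = w/W = dᵢ/dₒ; combined with 1/f = 1/dₒ + 1/dᵢ this gives dₒ = f·(1 + W/w).
dₒ = 381 mm × (1 + 1620/32.75) = 381 × 50.4656 ≈ 19227.412 mm = 19.2274 m.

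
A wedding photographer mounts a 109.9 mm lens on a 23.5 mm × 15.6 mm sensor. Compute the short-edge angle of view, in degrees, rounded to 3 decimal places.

Angle of view α = 2·arctan(h/2f) with h = 15.6 mm and f = 109.9 mm.
h/2f = 0.07097; arctan(0.07097) ≈ 4.0597°, so α ≈ 8.1194°.

8.119°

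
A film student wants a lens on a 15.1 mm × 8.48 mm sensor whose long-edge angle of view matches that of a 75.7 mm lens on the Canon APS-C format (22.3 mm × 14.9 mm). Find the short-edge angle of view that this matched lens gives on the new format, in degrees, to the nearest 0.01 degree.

9.46°

Equal long-edge AOV ⇒ f₂ = f₁ · 15.1/22.3 = 75.7 × 0.67713 ≈ 51.2587 mm.
Short-edge AOV on the new format = 2·arctan(8.48 / (2 × 51.2587)) = 2·arctan(0.08272) ≈ 9.4572°.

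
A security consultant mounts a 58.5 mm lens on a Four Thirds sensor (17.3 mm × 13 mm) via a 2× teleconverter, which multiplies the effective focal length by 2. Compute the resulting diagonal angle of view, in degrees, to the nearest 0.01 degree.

Effective focal length f = 58.5 × 2 = 117 mm.
Sensor diagonal = √(17.3² + 13²) = √468.2900 ≈ 21.6400 mm.
α = 2·arctan(21.640 / (2 × 117)) = 2·arctan(0.09248) ≈ 10.5672°.

10.57°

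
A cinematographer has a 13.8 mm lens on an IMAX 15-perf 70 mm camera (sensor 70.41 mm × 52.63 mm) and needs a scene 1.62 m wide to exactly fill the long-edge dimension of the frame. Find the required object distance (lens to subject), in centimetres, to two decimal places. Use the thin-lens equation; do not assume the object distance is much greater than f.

W: 1.62 m = 1620 mm.
Magnification m = w/W = dᵢ/dₒ; combined with 1/f = 1/dₒ + 1/dᵢ this gives dₒ = f·(1 + W/w).
dₒ = 13.8 mm × (1 + 1620/70.41) = 13.8 × 24.0081 ≈ 331.312 mm = 33.1312 cm.

33.13 cm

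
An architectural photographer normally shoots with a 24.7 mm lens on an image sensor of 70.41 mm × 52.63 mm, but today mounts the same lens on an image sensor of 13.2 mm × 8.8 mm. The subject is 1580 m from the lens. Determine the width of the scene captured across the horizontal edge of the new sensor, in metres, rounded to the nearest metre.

The focal length stays 24.7 mm; the relevant sensor dimension is now w = 13.2 mm. Object distance dₒ = 1580 m = 1.58e+06 mm.
Thin-lens field width W = w·(dₒ − f)/f = 13.2 × (1.58e+06 − 24.7)/24.7 ≈ 844359.270 mm = 844.359 m.

844 m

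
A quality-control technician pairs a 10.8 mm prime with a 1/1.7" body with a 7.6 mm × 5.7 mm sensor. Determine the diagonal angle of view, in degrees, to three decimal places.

Sensor diagonal = √(7.6² + 5.7²) = √90.2500 ≈ 9.5000 mm.
Angle of view α = 2·arctan(d/2f) with d = 9.5000 mm and f = 10.8 mm.
d/2f = 0.43981; arctan(0.43981) ≈ 23.7406°, so α ≈ 47.4812°.

47.481°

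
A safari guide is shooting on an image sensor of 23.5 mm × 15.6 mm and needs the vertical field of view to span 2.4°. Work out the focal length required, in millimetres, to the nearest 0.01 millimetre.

372.37 mm

From α = 2·arctan(h/2f) we get f = h / (2·tan(α/2)).
With h = 15.6 mm and α/2 = 1.2°, tan(α/2) ≈ 0.02095, so f ≈ 15.6 / 0.04189 ≈ 372.3681 mm.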